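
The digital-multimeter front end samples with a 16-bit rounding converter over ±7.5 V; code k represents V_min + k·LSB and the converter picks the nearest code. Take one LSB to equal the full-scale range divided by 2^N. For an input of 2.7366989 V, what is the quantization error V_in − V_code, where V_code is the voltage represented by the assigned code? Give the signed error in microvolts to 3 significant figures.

−41.2 µV

The full-scale span is 7.5 − (-7.5) = 15 V. LSB = 15 V / 2^16 ≈ 228.9 µV.
Position in LSBs: (2.7366989 − (-7.5)) × 65536/15 = 44724.8199; rounding gives k = 44725.
V_code = -7.5 + (44725/65536) × 15 = 2.7367401123 V.
Error = V_in − V_code = 2.7366989 − (2.7367401123) = −41.2 µV.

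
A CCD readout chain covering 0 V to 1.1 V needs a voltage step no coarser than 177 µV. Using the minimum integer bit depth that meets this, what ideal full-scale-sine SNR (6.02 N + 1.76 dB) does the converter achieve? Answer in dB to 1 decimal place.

80.0 dB

Span = 1.1 V.
Need 2^N ≥ 1.1 V / 177 µV = 6215 → N_min = 13.
6.02(13) + 1.76 = 80.02 dB.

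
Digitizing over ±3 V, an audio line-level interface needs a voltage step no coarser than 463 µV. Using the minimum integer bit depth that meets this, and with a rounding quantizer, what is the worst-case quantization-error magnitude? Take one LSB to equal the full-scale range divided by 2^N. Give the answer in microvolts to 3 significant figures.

183 µV

Range = 3 − (-3) = 6 V.
Levels needed ≥ 6/463 µV = 12960. 2^14 = 16384 suffices, so N_min = 14.
LSB = 6 V ÷ 2^14 = 6/16384 V = 366.21 µV.
|e|_max = LSB/2 = 183 µV.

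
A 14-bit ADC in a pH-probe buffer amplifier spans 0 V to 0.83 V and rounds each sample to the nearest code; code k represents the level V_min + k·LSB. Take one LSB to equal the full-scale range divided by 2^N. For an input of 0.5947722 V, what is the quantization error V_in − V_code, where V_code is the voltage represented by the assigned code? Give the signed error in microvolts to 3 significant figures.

−17.2 µV

Span = 0.83 V. LSB = 0.83 V / 2^14 ≈ 50.66 µV.
(V_in − V_min)/LSB = (0.5947722 − (0)) × 16384/0.83 = 11740.6599 → nearest code k = 11741.
V_code = V_min + k × range/2^14 = 0 + 11741 × 0.83/16384 = 0.59478942871 V.
V_in − V_code = 0.5947722 − (0.59478942871) = −17.2 µV.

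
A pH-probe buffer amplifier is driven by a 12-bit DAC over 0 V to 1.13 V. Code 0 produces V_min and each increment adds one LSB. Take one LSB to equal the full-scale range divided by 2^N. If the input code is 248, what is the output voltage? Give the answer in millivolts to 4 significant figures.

68.42 mV

Full-scale range = 1.13 V. LSB = 1.13 V / 2^12.
V_out = 0 + 248 × (1.13/4096) V
      = 0 + 0.0684180 = 0.0684180 V.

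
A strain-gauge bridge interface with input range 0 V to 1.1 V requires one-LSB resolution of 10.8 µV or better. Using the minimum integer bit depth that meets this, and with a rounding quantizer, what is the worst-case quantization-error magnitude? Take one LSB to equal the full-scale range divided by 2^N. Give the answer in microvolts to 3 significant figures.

V_FS = 1.1 V.
Required number of levels: 1.1/10.8 µV = 101850; smallest N with 2^N ≥ that is 17.
One LSB is 1.1 V / 131072 = 8.3923 µV.
Half an LSB is 4.20 µV.

4.20 µV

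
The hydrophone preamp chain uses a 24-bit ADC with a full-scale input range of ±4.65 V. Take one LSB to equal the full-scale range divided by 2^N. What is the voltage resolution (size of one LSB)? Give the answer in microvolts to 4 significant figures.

0.5543 µV

The full-scale span is 4.65 − (-4.65) = 9.3 V.
2^24 = 16777216 levels.
One LSB is 9.3 V / 16777216 = 0.5543 µV.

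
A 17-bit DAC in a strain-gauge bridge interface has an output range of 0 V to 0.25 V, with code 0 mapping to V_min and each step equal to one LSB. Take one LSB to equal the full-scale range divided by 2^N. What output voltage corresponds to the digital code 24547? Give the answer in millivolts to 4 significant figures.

46.82 mV

Full-scale range = 0.25 V. LSB = 0.25 V / 2^17.
V_out = V_min + code × LSB = 0 V + 24547 × 0.25 V / 131072
      = 0 + 0.0468197 = 0.0468197 V.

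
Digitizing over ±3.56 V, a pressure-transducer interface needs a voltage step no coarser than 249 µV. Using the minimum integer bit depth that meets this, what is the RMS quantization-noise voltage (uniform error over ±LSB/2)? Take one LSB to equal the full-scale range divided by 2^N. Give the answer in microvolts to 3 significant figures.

Full-scale range = 3.56 V − (-3.56 V) = 7.12 V.
Levels needed ≥ 7.12/249 µV = 28590. 2^15 = 32768 suffices, so N_min = 15.
LSB = 7.12 V / 2^15 = 217.29 µV.
V_rms = LSB/√12 = 62.7 µV.

62.7 µV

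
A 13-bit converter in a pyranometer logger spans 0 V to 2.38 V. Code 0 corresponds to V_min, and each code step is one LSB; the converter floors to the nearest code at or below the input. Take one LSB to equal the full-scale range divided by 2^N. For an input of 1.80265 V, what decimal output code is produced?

6204

Range is 2.38 V. LSB = 2.38 V / 2^13 ≈ 290.5 µV.
code = ⌊(V_in − V_min)/LSB⌋ = ⌊(V_in − V_min) × 2^13 / range⌋
     = ⌊(1.80265 − (0)) × 8192 / 2.38⌋ = ⌊1.80265 × 8192/2.38⌋
     = ⌊6204.752⌋ = 6204.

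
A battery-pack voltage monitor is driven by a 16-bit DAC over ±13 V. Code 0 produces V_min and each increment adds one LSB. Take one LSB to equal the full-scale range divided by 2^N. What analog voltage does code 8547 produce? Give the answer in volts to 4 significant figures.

Range = 13 − (-13) = 26 V. LSB = 26 V / 2^16.
V_out = V_min + code × LSB = -13 V + 8547 × 26 V / 65536
      = -13 V + 3.39084 V = -9.60916 V.

-9.609 V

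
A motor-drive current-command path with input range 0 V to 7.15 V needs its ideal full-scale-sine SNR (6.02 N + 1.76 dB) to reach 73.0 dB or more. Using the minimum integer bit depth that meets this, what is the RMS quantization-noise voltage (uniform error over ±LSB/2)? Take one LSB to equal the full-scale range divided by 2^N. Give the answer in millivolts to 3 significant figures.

Span = 7.15 V.
N ≥ (73.0 − 1.76)/6.02 = 11.834 → N_min = 12.
One LSB is 7.15 V / 4096 = 1.7456 mV.
σ_q = LSB/√12 = 1.7456 mV/3.4641 = 0.504 mV.

0.504 mV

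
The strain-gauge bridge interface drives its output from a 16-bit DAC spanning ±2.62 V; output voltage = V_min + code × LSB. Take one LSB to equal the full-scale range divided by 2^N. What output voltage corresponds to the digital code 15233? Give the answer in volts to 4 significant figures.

-1.402 V

Full-scale range = 2.62 V − (-2.62 V) = 5.24 V. LSB = 5.24 V / 2^16.
Output = V_min + (15233/65536) × range = -2.62 + 0.232437 × 5.24 V
      = -2.62 V + 1.21797 V = -1.40203 V.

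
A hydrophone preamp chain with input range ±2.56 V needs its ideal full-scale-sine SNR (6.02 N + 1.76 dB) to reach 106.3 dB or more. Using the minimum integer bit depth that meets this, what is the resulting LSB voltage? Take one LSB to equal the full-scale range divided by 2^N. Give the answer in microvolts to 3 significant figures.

19.5 µV

Range = 2.56 − (-2.56) = 5.12 V.
Solving 6.02 N ≥ 106.3 − 1.76: N ≥ 17.365. Round up → N = 18.
Step size = 5.12/262144 V = 19.5 µV.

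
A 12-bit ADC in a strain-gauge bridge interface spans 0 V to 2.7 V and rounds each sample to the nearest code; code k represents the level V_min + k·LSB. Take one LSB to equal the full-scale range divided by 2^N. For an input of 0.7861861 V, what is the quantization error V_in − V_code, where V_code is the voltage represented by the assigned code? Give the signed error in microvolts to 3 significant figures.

Full-scale range = 2.7 V. LSB = 2.7 V / 2^12 ≈ 0.6592 mV.
Position in LSBs: (0.7861861 − (0)) × 4096/2.7 = 1192.6734; rounding gives k = 1193.
V_code = 0 + (1193/4096) × 2.7 = 0.7864013672 V.
Error = V_in − V_code = 0.7861861 − (0.7864013672) = −215 µV.

−215 µV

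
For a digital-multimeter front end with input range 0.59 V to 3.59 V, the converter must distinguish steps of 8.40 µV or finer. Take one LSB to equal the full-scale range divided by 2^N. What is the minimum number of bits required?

Span: 3.59 V − (0.59 V) = 3 V.
Need 2^N ≥ 3 V / 8.40 µV = 357100 → N_min = 19.

19 bits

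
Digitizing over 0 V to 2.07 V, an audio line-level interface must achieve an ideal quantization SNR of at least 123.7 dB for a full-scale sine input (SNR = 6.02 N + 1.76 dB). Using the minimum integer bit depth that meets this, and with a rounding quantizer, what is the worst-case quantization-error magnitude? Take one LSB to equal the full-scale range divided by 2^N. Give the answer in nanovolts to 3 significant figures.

494 nV

V_FS = 2.07 V.
Required N = ⌈(123.7 − 1.76)/6.02⌉ = ⌈20.256⌉ = 21.
One LSB is 2.07 V / 2097152 = 0.98705 µV.
|e|_max = LSB/2 = 494 nV.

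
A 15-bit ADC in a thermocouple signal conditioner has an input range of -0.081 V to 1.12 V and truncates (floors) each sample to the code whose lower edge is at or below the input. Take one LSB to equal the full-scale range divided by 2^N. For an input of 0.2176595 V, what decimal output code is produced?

The full-scale span is 1.12 − (-0.081) = 1.201 V. LSB = 1.201 V / 2^15 ≈ 36.65 µV.
code = ⌊(V_in − V_min)/LSB⌋ = ⌊(V_in − V_min) × 2^15 / range⌋
     = ⌊(0.2176595 − (-0.081)) × 32768 / 1.201⌋ = ⌊0.2986595 × 32768/1.201⌋
     = ⌊8148.605⌋ = 8148.

8148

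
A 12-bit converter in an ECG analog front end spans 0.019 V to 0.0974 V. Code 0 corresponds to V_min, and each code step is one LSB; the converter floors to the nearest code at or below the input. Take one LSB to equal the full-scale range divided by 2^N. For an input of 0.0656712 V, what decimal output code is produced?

2438

The full-scale span is 0.0974 − (0.019) = 0.0784 V. LSB = 0.0784 V / 2^12 ≈ 19.14 µV.
V_in − V_min = 0.0656712 − (0.019) = 0.0466712 V.
Divide by LSB: 0.0466712 × 4096/0.0784 = 2438.3321.
Truncating gives code 2438.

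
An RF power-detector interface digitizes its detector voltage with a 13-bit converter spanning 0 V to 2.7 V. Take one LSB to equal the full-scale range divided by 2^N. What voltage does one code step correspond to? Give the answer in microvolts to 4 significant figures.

Span = 2.7 V.
There are 2^13 = 8192 steps.
One LSB is 2.7 V / 8192 = 329.6 µV.

329.6 µV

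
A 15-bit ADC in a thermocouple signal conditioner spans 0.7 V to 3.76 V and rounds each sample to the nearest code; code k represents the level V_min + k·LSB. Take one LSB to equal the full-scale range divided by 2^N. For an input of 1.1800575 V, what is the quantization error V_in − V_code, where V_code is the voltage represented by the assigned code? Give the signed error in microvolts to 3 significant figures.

Range = 3.76 − (0.7) = 3.06 V. LSB = 3.06 V / 2^15 ≈ 93.38 µV.
Position in LSBs: (1.1800575 − (0.7)) × 32768/3.06 = 5140.6942; rounding gives k = 5141.
Reconstructed level: 0.7 + 5141 × 3.06/32768 V = 1.1800860596 V.
V_in − V_code = 1.1800575 − (1.1800860596) = −28.6 µV.

−28.6 µV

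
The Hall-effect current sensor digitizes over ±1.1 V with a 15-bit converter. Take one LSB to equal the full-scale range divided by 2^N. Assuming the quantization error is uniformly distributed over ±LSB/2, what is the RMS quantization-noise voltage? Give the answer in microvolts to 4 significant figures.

Range = 1.1 − (-1.1) = 2.2 V.
Step size = 2.2/32768 V = 67.1387 µV.
σ_q = LSB/√12 = 67.1387 µV/3.4641 = 19.38 µV.

19.38 µV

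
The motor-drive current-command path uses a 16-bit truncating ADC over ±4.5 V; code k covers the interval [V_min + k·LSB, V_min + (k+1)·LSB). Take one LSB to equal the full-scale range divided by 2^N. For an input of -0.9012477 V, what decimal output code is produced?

26205

Range = 4.5 − (-4.5) = 9 V. LSB = 9 V / 2^16 ≈ 137.3 µV.
V_in − V_min = -0.9012477 − (-4.5) = 3.5987523 V.
Divide by LSB: 3.5987523 × 65536/9 = 26205.3145.
Truncating gives code 26205.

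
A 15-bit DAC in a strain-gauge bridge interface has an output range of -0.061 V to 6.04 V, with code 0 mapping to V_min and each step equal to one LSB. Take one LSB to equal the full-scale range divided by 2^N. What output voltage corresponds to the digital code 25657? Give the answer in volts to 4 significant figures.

4.716 V

Range = 6.04 − (-0.061) = 6.101 V. LSB = 6.101 V / 2^15.
V_out = -0.061 + 25657 × (6.101/32768) V
      = -0.061 + 4.77702 = 4.71602 V.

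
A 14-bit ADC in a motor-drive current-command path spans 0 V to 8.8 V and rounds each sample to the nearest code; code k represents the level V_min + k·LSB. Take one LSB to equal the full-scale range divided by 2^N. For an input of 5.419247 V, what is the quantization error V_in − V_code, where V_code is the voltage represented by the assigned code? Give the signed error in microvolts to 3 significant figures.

−187 µV

Range is 8.8 V. LSB = 8.8 V / 2^14 ≈ 0.5371 mV.
Position in LSBs: (5.419247 − (0)) × 16384/8.8 = 10089.6526; rounding gives k = 10090.
Reconstructed level: 0 + 10090 × 8.8/16384 V = 5.4194335938 V.
e = 5.419247 − (5.4194335938) = −187 µV.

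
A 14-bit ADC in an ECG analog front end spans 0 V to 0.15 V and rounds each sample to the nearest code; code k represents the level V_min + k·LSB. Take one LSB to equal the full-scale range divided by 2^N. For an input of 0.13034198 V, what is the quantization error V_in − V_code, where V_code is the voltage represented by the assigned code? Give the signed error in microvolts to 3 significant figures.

−1.65 µV

Span = 0.15 V. LSB = 0.15 V / 2^14 ≈ 9.155 µV.
Position in LSBs: (0.13034198 − (0)) × 16384/0.15 = 14236.8200; rounding gives k = 14237.
V_code = 0 + (14237/16384) × 0.15 = 0.13034362793 V.
Error = V_in − V_code = 0.13034198 − (0.13034362793) = −1.65 µV.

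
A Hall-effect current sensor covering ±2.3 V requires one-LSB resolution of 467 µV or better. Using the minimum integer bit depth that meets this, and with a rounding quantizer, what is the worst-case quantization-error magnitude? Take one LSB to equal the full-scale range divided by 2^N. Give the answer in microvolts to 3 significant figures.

140 µV

The full-scale span is 2.3 − (-2.3) = 4.6 V.
4.6 V / 467 µV = 9850. Since 2^13 = 8192 and 2^14 = 16384, N = 14.
LSB = 4.6 V / 2^14 = 280.76 µV.
Max error for round-to-nearest is LSB/2 = 140 µV.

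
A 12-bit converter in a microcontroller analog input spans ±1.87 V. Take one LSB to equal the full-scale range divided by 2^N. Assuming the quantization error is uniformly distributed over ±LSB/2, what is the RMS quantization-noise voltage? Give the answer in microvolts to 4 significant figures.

263.6 µV

Full-scale range = 1.87 V − (-1.87 V) = 3.74 V.
One LSB is 3.74 V / 4096 = 0.913086 mV.
σ_q = LSB/√12 = 0.913086 mV/3.4641 = 263.6 µV.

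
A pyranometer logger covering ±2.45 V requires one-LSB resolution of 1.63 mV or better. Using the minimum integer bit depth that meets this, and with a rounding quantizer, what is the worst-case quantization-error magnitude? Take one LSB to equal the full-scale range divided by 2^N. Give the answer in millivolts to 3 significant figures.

0.598 mV

Range = 2.45 − (-2.45) = 4.9 V.
Levels needed ≥ 4.9/1.63 mV = 3006. 2^12 = 4096 suffices, so N_min = 12.
LSB = 4.9 V ÷ 2^12 = 4.9/4096 V = 1.1963 mV.
Max error for round-to-nearest is LSB/2 = 0.598 mV.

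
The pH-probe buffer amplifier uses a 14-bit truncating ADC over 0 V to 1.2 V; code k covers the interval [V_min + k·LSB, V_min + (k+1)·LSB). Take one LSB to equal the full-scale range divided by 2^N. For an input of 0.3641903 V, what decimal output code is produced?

Span = 1.2 V. LSB = 1.2 V / 2^14 ≈ 73.24 µV.
(V_in − V_min) × 2^14/range = (0.3641903 − (0)) × 16384/1.2 = 4972.412.
Floor → code = 4972.

4972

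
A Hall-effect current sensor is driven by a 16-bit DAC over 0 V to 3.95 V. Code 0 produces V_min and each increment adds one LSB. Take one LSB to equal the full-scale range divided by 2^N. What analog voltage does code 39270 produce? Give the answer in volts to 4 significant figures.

2.367 V

Range is 3.95 V. LSB = 3.95 V / 2^16.
V_out = 0 + 39270 × (3.95/65536) V
      = 0 V + 2.36689 V = 2.36689 V.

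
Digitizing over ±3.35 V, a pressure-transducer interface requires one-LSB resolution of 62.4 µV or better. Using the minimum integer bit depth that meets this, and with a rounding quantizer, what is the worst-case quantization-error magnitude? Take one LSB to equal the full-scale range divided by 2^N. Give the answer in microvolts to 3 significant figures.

Range = 3.35 − (-3.35) = 6.7 V.
6.7 V / 62.4 µV = 107400. Since 2^16 = 65536 and 2^17 = 131072, N = 17.
LSB = 6.7 V / 2^17 = 51.117 µV.
Max error for round-to-nearest is LSB/2 = 25.6 µV.

25.6 µV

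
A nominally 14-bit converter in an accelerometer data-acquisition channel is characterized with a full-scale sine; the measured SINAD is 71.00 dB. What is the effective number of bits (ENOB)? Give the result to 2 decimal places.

ENOB = (SINAD − 1.76) / 6.02 = (71.00 − 1.76) / 6.02 = 69.24 / 6.02 = 11.5017.

11.50 bits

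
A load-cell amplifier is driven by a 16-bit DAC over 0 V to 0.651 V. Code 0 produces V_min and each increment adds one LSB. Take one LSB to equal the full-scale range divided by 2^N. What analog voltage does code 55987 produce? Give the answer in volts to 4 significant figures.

0.5561 V

Range is 0.651 V. LSB = 0.651 V / 2^16.
V_out = 0 + 55987 × (0.651/65536) V
      = 0 + 0.556145 = 0.556145 V.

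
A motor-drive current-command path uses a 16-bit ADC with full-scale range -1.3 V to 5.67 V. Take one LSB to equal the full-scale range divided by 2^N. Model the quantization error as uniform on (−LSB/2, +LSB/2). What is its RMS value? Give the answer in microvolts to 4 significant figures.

30.70 µV

The full-scale span is 5.67 − (-1.3) = 6.97 V.
One LSB is 6.97 V / 65536 = 106.354 µV.
V_rms = LSB/√12 = 106.354 µV / √12 = 30.70 µV.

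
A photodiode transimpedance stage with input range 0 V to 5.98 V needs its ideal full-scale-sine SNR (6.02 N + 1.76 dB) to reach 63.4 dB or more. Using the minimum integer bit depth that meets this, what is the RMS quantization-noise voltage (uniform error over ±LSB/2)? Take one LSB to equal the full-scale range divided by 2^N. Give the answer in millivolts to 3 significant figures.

Full-scale range = 5.98 V.
N ≥ (63.4 − 1.76)/6.02 = 10.239 → N_min = 11.
LSB = 5.98 V ÷ 2^11 = 5.98/2048 V = 2.9199 mV.
V_rms = LSB/√12 = 0.843 mV.

0.843 mV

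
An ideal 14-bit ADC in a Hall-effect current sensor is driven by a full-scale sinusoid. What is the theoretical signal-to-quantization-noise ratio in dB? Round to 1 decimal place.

86.0 dB

Ideal quantization SNR: 6.02 × 14 + 1.76 dB = 86.0 dB.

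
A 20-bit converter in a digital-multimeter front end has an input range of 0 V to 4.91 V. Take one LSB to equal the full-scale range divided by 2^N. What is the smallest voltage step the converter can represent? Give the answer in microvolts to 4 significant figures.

4.683 µV

Range is 4.91 V.
There are 2^20 = 1048576 steps.
Step size = 4.91/1048576 V = 4.683 µV.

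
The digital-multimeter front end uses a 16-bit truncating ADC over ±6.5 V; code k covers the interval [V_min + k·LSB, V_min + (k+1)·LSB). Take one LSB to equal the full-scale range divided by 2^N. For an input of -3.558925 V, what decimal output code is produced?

Span: 6.5 V − (-6.5 V) = 13 V. LSB = 13 V / 2^16 ≈ 198.4 µV.
V_in − V_min = -3.558925 − (-6.5) = 2.941075 V.
Divide by LSB: 2.941075 × 65536/13 = 14826.6378.
Truncating gives code 14826.

14826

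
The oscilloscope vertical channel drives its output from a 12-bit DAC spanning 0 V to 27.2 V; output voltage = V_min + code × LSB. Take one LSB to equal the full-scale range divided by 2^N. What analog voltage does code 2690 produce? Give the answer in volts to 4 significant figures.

Span = 27.2 V. LSB = 27.2 V / 2^12.
Output = V_min + (2690/4096) × range = 0 + 0.656738 × 27.2 V
      = 0 V + 17.8633 V = 17.8633 V.

17.86 V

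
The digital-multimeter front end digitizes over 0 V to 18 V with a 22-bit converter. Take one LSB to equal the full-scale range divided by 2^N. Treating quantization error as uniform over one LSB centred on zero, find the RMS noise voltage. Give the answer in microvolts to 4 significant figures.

1.239 µV

Span = 18 V.
LSB = 18 V ÷ 2^22 = 18/4194304 V = 4.29153 µV.
RMS of a uniform error over width LSB is LSB/√12 = 1.239 µV.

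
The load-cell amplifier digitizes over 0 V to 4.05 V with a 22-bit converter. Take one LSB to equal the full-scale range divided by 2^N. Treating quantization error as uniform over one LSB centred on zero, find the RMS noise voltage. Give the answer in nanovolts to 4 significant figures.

Full-scale range = 4.05 V.
Step size = 4.05/4194304 V = 0.965595 µV.
V_rms = LSB/√12 = 0.965595 µV / √12 = 278.7 nV.

278.7 nV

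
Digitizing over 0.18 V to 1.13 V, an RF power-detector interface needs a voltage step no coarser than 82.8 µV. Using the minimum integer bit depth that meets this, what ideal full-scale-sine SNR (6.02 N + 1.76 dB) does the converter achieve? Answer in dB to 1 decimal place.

Span: 1.13 V − (0.18 V) = 0.95 V.
Levels needed ≥ 0.95/82.8 µV = 11470. 2^14 = 16384 suffices, so N_min = 14.
Ideal SNR at N = 14: 6.02·14 + 1.76 = 86.0 dB.

86.0 dB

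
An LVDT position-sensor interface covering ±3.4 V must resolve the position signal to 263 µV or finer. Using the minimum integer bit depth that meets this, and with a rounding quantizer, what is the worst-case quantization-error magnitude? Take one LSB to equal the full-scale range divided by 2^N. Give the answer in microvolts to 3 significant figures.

Full-scale range = 3.4 V − (-3.4 V) = 6.8 V.
Required number of levels: 6.8/263 µV = 25856; smallest N with 2^N ≥ that is 15.
One LSB is 6.8 V / 32768 = 207.52 µV.
Max error for round-to-nearest is LSB/2 = 104 µV.

104 µV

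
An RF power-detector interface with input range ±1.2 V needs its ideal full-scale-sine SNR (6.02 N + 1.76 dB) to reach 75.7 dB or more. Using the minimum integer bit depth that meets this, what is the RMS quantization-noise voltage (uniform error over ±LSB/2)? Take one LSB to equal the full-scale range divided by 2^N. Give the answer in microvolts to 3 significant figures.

84.6 µV

Full-scale range = 1.2 V − (-1.2 V) = 2.4 V.
Solving 6.02 N ≥ 75.7 − 1.76: N ≥ 12.282. Round up → N = 13.
Step size = 2.4/8192 V = 292.97 µV.
RMS noise = LSB/√12 = 84.6 µV.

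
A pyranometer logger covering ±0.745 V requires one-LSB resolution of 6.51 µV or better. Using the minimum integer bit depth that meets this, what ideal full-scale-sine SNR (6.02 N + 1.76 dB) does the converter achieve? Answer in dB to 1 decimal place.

Full-scale range = 0.745 V − (-0.745 V) = 1.49 V.
Levels needed ≥ 1.49/6.51 µV = 228900. 2^18 = 262144 suffices, so N_min = 18.
SNR = 6.02 × 18 + 1.76 = 110.12 dB.

110.1 dB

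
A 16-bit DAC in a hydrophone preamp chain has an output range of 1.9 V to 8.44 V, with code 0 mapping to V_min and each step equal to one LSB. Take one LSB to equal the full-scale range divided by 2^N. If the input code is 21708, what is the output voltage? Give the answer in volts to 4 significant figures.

4.066 V

Span: 8.44 V − (1.9 V) = 6.54 V. LSB = 6.54 V / 2^16.
V_out = 1.9 + 21708 × (6.54/65536) V
      = 1.9 V + 2.16630 V = 4.06630 V.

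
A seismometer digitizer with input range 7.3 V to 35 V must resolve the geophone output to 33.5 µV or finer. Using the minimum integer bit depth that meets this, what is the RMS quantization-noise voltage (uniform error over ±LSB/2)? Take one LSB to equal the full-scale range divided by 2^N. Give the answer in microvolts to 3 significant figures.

7.63 µV

The full-scale span is 35 − (7.3) = 27.7 V.
Need 2^N ≥ 27.7 V / 33.5 µV = 826900 → N_min = 20.
LSB = 27.7 V ÷ 2^20 = 27.7/1048576 V = 26.417 µV.
σ_q = LSB/√12 = 26.417 µV/3.4641 = 7.63 µV.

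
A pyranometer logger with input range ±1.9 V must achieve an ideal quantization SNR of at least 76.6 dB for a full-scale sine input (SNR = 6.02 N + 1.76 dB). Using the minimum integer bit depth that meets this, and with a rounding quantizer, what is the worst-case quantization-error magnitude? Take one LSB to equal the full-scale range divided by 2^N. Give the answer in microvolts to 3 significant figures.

Range = 1.9 − (-1.9) = 3.8 V.
Required N = ⌈(76.6 − 1.76)/6.02⌉ = ⌈12.432⌉ = 13.
One LSB is 3.8 V / 8192 = 463.87 µV.
Half an LSB is 232 µV.

232 µV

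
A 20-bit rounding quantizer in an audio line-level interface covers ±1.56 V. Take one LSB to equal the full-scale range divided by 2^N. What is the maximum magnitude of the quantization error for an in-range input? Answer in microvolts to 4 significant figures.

1.488 µV

Range = 1.56 − (-1.56) = 3.12 V.
LSB = 3.12 V / 2^20 = 2.97546 µV.
|e|_max = LSB/2 = 1.488 µV.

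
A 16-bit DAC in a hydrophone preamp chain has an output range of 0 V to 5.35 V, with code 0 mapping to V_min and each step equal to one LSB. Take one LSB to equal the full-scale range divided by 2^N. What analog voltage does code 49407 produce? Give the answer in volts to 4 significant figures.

Full-scale range = 5.35 V. LSB = 5.35 V / 2^16.
V_out = V_min + code × LSB = 0 V + 49407 × 5.35 V / 65536
      = 0 V + 4.03332 V = 4.03332 V.

4.033 V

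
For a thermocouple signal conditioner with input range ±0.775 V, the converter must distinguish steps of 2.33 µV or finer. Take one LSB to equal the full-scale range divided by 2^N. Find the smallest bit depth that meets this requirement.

20 bits

Range = 0.775 − (-0.775) = 1.55 V.
1.55 V / 2.33 µV = 665200. Since 2^19 = 524288 and 2^20 = 1048576, N = 20.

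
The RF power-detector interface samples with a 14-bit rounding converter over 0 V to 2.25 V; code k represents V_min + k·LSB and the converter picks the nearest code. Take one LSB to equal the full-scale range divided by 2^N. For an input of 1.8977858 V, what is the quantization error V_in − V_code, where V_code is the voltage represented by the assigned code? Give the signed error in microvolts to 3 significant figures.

Full-scale range = 2.25 V. LSB = 2.25 V / 2^14 ≈ 137.3 µV.
Position in LSBs: (1.8977858 − (0)) × 16384/2.25 = 13819.2545; rounding gives k = 13819.
V_code = V_min + k × range/2^14 = 0 + 13819 × 2.25/16384 = 1.8977508545 V.
Error = V_in − V_code = 1.8977858 − (1.8977508545) = +34.9 µV.

+34.9 µV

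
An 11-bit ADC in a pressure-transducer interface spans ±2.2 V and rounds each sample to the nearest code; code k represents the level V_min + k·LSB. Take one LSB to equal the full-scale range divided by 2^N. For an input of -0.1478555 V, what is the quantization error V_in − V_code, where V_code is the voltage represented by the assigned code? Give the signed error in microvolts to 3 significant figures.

+387 µV

The full-scale span is 2.2 − (-2.2) = 4.4 V. LSB = 4.4 V / 2^11 ≈ 2.148 mV.
(V_in − V_min)/LSB = (-0.1478555 − (-2.2)) × 2048/4.4 = 955.1800 → nearest code k = 955.
Reconstructed level: -2.2 + 955 × 4.4/2048 V = -0.1482421875 V.
Error = V_in − V_code = -0.1478555 − (-0.1482421875) = +387 µV.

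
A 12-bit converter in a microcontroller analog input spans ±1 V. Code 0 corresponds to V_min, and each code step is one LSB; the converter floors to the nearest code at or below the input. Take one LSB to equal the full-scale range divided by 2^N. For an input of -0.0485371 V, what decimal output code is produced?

Full-scale range = 1 V − (-1 V) = 2 V. LSB = 2 V / 2^12 ≈ 488.3 µV.
V_in − V_min = -0.0485371 − (-1) = 0.9514629 V.
Divide by LSB: 0.9514629 × 4096/2 = 1948.5960.
Truncating gives code 1948.

1948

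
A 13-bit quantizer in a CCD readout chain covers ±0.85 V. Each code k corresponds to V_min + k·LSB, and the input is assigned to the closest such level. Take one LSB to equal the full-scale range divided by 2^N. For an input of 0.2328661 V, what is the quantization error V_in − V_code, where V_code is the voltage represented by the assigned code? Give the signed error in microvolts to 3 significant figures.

+29.2 µV

The full-scale span is 0.85 − (-0.85) = 1.7 V. LSB = 1.7 V / 2^13 ≈ 207.5 µV.
(0.2328661 − (-0.85)) / LSB = 1.0828661 × 8192/1.7 = 5218.1406. Nearest integer: k = 5218.
V_code = -0.85 + (5218/8192) × 1.7 = 0.2328369141 V.
Error = V_in − V_code = 0.2328661 − (0.2328369141) = +29.2 µV.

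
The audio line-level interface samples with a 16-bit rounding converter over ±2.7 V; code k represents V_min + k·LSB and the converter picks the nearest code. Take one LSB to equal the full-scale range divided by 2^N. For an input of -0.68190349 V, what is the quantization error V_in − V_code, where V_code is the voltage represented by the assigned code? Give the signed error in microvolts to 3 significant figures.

+17.9 µV

Span: 2.7 V − (-2.7 V) = 5.4 V. LSB = 5.4 V / 2^16 ≈ 82.40 µV.
(-0.68190349 − (-2.7)) / LSB = 2.01809651 × 65536/5.4 = 24492.2172. Nearest integer: k = 24492.
V_code = -2.7 + (24492/65536) × 5.4 = -0.68192138672 V.
Error = V_in − V_code = -0.68190349 − (-0.68192138672) = +17.9 µV.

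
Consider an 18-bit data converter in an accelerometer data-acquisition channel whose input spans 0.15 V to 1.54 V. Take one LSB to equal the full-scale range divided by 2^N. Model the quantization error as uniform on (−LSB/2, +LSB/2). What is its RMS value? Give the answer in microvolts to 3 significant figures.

1.53 µV

Range = 1.54 − (0.15) = 1.39 V.
LSB = 1.39 V ÷ 2^18 = 1.39/262144 V = 5.3024 µV.
V_rms = LSB/√12 = 5.3024 µV / √12 = 1.53 µV.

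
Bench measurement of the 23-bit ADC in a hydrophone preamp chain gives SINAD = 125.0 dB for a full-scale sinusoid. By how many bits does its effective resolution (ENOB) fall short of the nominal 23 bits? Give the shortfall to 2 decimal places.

2.53 bits

ENOB = (SINAD − 1.76)/6.02 = (125.0 − 1.76)/6.02 = 20.4718 bits.
23 − 20.4718 = 2.53 bits below nominal.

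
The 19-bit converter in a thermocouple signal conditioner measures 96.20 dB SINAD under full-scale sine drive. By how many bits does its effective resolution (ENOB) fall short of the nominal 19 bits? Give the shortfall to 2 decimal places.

ENOB = (SINAD − 1.76)/6.02 = (96.20 − 1.76)/6.02 = 15.6877 bits.
Lost resolution: 19 − 15.6877 = 3.3123 bits.

3.31 bits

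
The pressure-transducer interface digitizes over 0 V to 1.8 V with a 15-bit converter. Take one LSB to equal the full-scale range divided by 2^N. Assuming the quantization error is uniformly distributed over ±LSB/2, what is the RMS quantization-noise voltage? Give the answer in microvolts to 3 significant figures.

15.9 µV

V_FS = 1.8 V.
LSB = 1.8 V ÷ 2^15 = 1.8/32768 V = 54.932 µV.
σ_q = LSB/√12 = 54.932 µV/3.4641 = 15.9 µV.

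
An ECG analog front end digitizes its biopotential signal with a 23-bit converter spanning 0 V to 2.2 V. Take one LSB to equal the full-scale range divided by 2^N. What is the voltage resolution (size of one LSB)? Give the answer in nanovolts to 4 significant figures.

262.3 nV

V_FS = 2.2 V.
Number of codes = 2^23 = 8388608.
LSB = 2.2 V / 2^23 = 262.3 nV.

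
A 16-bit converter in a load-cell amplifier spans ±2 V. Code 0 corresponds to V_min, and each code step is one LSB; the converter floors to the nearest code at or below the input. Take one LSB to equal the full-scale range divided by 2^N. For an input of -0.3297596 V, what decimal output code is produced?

Full-scale range = 2 V − (-2 V) = 4 V. LSB = 4 V / 2^16 ≈ 61.04 µV.
(V_in − V_min) × 2^16/range = (-0.3297596 − (-2)) × 65536/4 = 27365.219.
Floor → code = 27365.

27365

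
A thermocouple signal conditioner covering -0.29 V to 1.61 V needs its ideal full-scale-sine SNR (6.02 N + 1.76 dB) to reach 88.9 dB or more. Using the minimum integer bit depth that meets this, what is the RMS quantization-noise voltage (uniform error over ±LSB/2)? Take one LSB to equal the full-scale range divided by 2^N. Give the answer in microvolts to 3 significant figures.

16.7 µV

Span: 1.61 V − (-0.29 V) = 1.9 V.
Solving 6.02 N ≥ 88.9 − 1.76: N ≥ 14.475. Round up → N = 15.
LSB = 1.9 V / 2^15 = 57.983 µV.
V_rms = LSB/√12 = 16.7 µV.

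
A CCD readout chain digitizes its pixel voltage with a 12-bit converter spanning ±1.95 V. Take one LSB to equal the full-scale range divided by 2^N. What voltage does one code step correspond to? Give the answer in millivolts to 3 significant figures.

The full-scale span is 1.95 − (-1.95) = 3.9 V.
2^12 = 4096 levels.
Step size = 3.9/4096 V = 0.952 mV.

0.952 mV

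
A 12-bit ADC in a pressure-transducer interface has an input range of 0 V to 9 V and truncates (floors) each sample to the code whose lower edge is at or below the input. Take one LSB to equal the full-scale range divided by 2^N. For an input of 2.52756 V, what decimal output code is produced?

Full-scale range = 9 V. LSB = 9 V / 2^12 ≈ 2.197 mV.
code = ⌊(V_in − V_min)/LSB⌋ = ⌊(V_in − V_min) × 2^12 / range⌋
     = ⌊(2.52756 − (0)) × 4096 / 9⌋ = ⌊2.52756 × 4096/9⌋
     = ⌊1150.321⌋ = 1150.

1150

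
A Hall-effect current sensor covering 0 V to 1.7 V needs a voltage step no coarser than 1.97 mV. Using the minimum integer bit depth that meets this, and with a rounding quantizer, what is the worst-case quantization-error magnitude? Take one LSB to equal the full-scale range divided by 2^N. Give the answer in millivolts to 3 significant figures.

0.830 mV

Range is 1.7 V.
Levels needed ≥ 1.7/1.97 mV = 862.9. 2^10 = 1024 suffices, so N_min = 10.
LSB = 1.7 V ÷ 2^10 = 1.7/1024 V = 1.6602 mV.
Max error for round-to-nearest is LSB/2 = 0.830 mV.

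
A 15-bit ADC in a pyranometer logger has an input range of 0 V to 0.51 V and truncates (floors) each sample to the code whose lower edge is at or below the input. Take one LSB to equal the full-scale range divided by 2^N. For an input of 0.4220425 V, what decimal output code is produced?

Range is 0.51 V. LSB = 0.51 V / 2^15 ≈ 15.56 µV.
V_in − V_min = 0.4220425 − (0) = 0.4220425 V.
Divide by LSB: 0.4220425 × 32768/0.51 = 27116.6444.
Truncating gives code 27116.

27116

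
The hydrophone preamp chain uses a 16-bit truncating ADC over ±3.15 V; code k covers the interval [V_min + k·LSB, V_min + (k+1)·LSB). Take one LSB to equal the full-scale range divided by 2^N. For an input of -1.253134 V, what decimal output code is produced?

Span: 3.15 V − (-3.15 V) = 6.3 V. LSB = 6.3 V / 2^16 ≈ 96.13 µV.
(V_in − V_min) × 2^16/range = (-1.253134 − (-3.15)) × 65536/6.3 = 19732.224.
Floor → code = 19732.

19732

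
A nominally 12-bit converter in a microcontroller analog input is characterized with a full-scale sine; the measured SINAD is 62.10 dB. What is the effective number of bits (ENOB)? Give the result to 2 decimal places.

Inverting SNR = 6.02 N + 1.76: N_eff = (62.10 − 1.76)/6.02 = 10.0233.

10.02 bits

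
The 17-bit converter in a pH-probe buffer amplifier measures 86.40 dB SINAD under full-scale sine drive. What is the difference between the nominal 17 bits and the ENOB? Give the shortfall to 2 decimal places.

2.94 bits

N_eff = (86.40 − 1.76)/6.02 = 14.0598 bits.
17 − 14.0598 = 2.94 bits below nominal.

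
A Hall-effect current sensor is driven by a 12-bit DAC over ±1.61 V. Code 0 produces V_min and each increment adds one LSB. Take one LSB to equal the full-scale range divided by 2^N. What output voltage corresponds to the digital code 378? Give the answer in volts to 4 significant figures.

The full-scale span is 1.61 − (-1.61) = 3.22 V. LSB = 3.22 V / 2^12.
V_out = -1.61 + 378 × (3.22/4096) V
      = -1.61 V + 0.297158 V = -1.31284 V.

-1.313 V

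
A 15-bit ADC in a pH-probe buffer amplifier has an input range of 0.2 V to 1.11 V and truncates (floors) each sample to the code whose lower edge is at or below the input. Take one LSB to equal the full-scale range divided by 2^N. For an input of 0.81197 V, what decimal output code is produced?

22036

Full-scale range = 1.11 V − (0.2 V) = 0.91 V. LSB = 0.91 V / 2^15 ≈ 27.77 µV.
code = ⌊(V_in − V_min)/LSB⌋ = ⌊(V_in − V_min) × 2^15 / range⌋
     = ⌊(0.81197 − (0.2)) × 32768 / 0.91⌋ = ⌊0.61197 × 32768/0.91⌋
     = ⌊22036.300⌋ = 22036.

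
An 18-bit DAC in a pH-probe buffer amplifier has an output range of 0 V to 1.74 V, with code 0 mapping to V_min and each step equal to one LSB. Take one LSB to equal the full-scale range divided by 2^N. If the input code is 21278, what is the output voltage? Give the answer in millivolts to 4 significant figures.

Full-scale range = 1.74 V. LSB = 1.74 V / 2^18.
V_out = 0 + 21278 × (1.74/262144) V
      = 0 V + 0.141234 V = 0.141234 V.

141.2 mV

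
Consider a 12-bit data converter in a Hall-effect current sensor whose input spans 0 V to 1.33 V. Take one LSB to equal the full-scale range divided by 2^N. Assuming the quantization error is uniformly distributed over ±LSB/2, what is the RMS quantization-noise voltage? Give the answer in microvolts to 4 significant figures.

93.73 µV

Full-scale range = 1.33 V.
Step size = 1.33/4096 V = 324.707 µV.
V_rms = LSB/√12 = 324.707 µV / √12 = 93.73 µV.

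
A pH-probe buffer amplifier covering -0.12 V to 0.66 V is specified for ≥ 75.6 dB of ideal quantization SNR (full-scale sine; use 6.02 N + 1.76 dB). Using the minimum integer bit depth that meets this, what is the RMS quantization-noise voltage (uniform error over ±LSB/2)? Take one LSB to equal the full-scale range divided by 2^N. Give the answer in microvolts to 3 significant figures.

27.5 µV

The full-scale span is 0.66 − (-0.12) = 0.78 V.
N ≥ (75.6 − 1.76)/6.02 = 12.266 → N_min = 13.
LSB = 0.78 V / 2^13 = 95.215 µV.
RMS noise = LSB/√12 = 27.5 µV.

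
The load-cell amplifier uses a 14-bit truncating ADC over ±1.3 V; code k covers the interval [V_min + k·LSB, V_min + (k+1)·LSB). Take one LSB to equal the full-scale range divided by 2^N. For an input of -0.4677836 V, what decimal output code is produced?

5244

Full-scale range = 1.3 V − (-1.3 V) = 2.6 V. LSB = 2.6 V / 2^14 ≈ 158.7 µV.
(V_in − V_min) × 2^14/range = (-0.4677836 − (-1.3)) × 16384/2.6 = 5244.244.
Floor → code = 5244.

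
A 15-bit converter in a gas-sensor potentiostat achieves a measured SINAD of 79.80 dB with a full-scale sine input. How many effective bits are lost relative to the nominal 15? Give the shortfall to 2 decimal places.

N_eff = (79.80 − 1.76)/6.02 = 12.9635 bits.
Lost resolution: 15 − 12.9635 = 2.0365 bits.

2.04 bits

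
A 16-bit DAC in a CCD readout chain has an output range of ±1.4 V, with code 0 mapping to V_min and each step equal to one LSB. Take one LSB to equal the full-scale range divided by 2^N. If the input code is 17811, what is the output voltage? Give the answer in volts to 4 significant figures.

The full-scale span is 1.4 − (-1.4) = 2.8 V. LSB = 2.8 V / 2^16.
V_out = -1.4 + 17811 × (2.8/65536) V
      = -1.4 + 0.760968 = -0.639032 V.

-0.6390 V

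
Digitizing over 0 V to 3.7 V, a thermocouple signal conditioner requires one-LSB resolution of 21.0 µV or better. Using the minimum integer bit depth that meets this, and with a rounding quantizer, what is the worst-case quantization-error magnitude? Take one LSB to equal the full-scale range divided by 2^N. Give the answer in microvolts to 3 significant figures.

7.06 µV

Range is 3.7 V.
Need 2^N ≥ 3.7 V / 21.0 µV = 176200 → N_min = 18.
One LSB is 3.7 V / 262144 = 14.114 µV.
Half an LSB is 7.06 µV.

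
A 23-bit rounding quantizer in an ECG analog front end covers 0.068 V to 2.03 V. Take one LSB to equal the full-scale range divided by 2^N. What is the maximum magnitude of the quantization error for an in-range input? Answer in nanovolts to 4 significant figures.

116.9 nV

The full-scale span is 2.03 − (0.068) = 1.962 V.
LSB = 1.962 V / 2^23 = 233.889 nV.
|e|_max = LSB/2 = 116.9 nV.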